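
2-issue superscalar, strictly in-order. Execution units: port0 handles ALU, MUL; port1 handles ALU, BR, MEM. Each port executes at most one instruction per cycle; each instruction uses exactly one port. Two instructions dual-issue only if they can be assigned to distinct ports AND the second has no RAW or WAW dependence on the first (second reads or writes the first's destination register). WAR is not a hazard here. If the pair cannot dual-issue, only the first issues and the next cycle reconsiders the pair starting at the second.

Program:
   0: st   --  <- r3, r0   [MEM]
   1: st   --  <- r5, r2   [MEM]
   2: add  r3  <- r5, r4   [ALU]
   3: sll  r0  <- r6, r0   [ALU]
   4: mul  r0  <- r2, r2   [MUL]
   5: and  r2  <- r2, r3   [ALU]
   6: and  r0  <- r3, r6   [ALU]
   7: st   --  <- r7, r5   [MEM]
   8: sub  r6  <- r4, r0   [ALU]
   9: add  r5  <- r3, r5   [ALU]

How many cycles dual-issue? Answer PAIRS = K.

  cy0 -> i0 (st.MEM) no-port MEM/MEM
  cy1 -> i1+i2 (st.MEM add.ALU) 2-wide
  cy2 -> i3 (sll.ALU) WAW r0
  cy3 -> i4+i5 (mul.MUL and.ALU) 2-wide
  cy4 -> i6+i7 (and.ALU st.MEM) 2-wide
  cy5 -> i8+i9 (sub.ALU add.ALU) 2-wide

PAIRS = 4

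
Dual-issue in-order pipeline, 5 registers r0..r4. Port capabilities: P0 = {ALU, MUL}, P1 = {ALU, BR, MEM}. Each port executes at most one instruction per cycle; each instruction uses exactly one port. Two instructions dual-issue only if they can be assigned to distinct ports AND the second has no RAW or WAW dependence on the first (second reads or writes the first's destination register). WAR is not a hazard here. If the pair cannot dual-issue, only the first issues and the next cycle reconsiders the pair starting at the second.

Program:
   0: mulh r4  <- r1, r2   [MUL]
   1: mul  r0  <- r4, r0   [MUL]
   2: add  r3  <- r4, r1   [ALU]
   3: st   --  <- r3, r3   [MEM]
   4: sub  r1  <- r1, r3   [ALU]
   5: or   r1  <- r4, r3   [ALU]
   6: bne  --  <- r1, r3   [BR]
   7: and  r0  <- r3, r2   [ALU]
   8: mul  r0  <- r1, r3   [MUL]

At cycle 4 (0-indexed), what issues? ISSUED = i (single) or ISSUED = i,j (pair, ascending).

#0 head=0: mulh.MUL i0 no-port MUL/MUL
#1 head=1: mul.MUL;add.ALU i1+i2 dual
#2 head=3: st.MEM;sub.ALU i3+i4 dual
#3 head=5: or.ALU i5 RAW r1
#4 head=6: bne.BR;and.ALU i6+i7 dual
#5 head=8: mul.MUL i8 tail

ISSUED = 6,7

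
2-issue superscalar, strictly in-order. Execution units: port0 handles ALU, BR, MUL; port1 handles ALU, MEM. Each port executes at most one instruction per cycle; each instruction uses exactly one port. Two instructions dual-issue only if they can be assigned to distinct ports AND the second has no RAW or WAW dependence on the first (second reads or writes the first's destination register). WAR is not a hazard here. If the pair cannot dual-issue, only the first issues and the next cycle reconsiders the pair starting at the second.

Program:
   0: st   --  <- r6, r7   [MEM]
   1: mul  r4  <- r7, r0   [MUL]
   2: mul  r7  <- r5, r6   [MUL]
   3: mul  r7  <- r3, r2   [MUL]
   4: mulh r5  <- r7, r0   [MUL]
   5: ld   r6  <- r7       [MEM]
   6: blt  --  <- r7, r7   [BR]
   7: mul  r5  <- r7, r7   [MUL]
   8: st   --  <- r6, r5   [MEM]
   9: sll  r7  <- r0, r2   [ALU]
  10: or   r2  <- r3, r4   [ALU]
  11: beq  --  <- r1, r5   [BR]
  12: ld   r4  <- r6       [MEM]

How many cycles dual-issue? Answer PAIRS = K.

[0] i0/i1  st;mul  -- pair
[1] i2  mul  -- no-port MUL/MUL
[2] i3  mul  -- no-port MUL/MUL
[3] i4/i5  mulh;ld  -- pair
[4] i6  blt  -- no-port BR/MUL
[5] i7  mul  -- RAW r5
[6] i8/i9  st;sll  -- pair
[7] i10/i11  or;beq  -- pair
[8] i12  ld  -- tail

PAIRS = 4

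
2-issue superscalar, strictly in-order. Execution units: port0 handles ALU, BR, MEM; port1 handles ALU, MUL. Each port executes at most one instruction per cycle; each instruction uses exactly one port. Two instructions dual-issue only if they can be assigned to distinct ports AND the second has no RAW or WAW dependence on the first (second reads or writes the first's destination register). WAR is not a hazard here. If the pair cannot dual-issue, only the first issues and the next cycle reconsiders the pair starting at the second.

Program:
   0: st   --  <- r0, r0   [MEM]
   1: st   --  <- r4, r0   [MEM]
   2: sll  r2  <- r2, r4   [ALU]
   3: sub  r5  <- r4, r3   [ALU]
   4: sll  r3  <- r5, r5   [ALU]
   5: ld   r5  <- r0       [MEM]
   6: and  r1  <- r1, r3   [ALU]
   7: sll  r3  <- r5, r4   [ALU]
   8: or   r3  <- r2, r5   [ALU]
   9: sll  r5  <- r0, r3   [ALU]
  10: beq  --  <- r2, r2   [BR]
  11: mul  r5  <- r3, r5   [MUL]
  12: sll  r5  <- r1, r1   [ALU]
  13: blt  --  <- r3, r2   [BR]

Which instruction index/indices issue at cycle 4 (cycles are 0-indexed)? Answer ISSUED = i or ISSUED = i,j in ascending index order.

[0] i0  st.MEM  -- no-port MEM/MEM
[1] i1+i2  st.MEM sll.ALU  -- 2-wide
[2] i3  sub.ALU  -- RAW r5
[3] i4+i5  sll.ALU ld.MEM  -- 2-wide
[4] i6+i7  and.ALU sll.ALU  -- 2-wide
[5] i8  or.ALU  -- RAW r3
[6] i9+i10  sll.ALU beq.BR  -- 2-wide
[7] i11  mul.MUL  -- WAW r5
[8] i12+i13  sll.ALU blt.BR  -- 2-wide

ISSUED = 6,7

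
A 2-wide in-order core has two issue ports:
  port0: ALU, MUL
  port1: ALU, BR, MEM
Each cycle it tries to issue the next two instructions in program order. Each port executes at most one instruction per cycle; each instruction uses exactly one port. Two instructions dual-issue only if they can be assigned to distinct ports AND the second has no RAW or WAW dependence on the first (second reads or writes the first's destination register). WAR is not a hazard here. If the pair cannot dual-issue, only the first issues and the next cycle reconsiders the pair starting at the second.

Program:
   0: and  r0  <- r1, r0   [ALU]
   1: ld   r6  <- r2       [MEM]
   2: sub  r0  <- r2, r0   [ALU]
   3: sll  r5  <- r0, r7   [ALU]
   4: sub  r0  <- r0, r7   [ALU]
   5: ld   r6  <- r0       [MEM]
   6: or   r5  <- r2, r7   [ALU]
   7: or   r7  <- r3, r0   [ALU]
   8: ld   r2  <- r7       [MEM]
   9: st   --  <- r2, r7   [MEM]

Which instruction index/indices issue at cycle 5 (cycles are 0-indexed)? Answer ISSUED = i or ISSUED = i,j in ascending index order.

ISSUED = 8

#0 head=0: and;ld i0&i1 dual
#1 head=2: sub i2 RAW r0
#2 head=3: sll;sub i3&i4 dual
#3 head=5: ld;or i5&i6 dual
#4 head=7: or i7 RAW r7
#5 head=8: ld i8 no-port MEM/MEM
#6 head=9: st i9 tail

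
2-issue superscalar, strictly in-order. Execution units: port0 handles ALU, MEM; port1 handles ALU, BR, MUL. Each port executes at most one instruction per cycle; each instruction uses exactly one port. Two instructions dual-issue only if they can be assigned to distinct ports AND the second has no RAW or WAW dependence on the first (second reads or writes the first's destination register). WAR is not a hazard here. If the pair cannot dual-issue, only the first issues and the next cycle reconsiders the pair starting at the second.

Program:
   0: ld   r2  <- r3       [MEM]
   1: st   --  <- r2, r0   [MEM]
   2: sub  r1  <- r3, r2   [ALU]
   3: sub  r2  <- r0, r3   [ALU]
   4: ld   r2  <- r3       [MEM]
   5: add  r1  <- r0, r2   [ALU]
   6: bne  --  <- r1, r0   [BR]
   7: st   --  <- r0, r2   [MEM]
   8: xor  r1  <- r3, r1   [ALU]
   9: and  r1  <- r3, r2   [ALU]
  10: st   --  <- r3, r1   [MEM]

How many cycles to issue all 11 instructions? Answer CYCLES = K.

CYCLES = 9

c0: i0 ld.MEM  no-port MEM/MEM
c1: i1/i2 st.MEM sub.ALU  pair
c2: i3 sub.ALU  WAW r2
c3: i4 ld.MEM  RAW r2
c4: i5 add.ALU  RAW r1
c5: i6/i7 bne.BR st.MEM  pair
c6: i8 xor.ALU  WAW r1
c7: i9 and.ALU  RAW r1
c8: i10 st.MEM  tail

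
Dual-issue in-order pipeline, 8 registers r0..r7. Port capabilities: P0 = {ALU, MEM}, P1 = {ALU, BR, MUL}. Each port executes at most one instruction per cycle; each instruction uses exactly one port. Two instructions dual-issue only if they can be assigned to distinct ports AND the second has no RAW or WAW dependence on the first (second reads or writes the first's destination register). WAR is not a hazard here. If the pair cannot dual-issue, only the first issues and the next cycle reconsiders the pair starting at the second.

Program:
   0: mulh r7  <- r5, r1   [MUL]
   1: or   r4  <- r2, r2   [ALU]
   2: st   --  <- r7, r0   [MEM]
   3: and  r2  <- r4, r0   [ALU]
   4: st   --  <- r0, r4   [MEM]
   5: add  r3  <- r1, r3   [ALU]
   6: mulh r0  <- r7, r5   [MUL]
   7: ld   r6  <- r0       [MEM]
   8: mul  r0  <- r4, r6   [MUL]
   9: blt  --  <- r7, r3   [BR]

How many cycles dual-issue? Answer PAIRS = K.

PAIRS = 3

c0: i0,i1 mulh+or  dual
c1: i2,i3 st+and  dual
c2: i4,i5 st+add  dual
c3: i6 mulh  RAW r0
c4: i7 ld  RAW r6
c5: i8 mul  no-port MUL/BR
c6: i9 blt  tail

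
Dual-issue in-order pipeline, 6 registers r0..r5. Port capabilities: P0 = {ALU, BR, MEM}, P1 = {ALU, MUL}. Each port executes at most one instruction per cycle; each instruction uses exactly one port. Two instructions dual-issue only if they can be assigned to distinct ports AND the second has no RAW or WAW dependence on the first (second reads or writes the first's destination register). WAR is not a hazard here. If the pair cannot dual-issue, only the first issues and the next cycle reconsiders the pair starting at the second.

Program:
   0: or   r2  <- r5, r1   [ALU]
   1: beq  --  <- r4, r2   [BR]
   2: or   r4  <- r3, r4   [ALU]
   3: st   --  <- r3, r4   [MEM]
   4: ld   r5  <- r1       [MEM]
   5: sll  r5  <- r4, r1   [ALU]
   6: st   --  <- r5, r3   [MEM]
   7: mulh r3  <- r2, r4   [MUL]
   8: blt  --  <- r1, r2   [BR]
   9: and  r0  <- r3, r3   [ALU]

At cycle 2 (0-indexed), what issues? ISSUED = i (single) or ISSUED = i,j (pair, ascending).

t=0 i0:or ; RAW r2
t=1 i1,i2:beq/or ; 2-wide
t=2 i3:st ; no-port MEM/MEM
t=3 i4:ld ; WAW r5
t=4 i5:sll ; RAW r5
t=5 i6,i7:st/mulh ; 2-wide
t=6 i8,i9:blt/and ; 2-wide

ISSUED = 3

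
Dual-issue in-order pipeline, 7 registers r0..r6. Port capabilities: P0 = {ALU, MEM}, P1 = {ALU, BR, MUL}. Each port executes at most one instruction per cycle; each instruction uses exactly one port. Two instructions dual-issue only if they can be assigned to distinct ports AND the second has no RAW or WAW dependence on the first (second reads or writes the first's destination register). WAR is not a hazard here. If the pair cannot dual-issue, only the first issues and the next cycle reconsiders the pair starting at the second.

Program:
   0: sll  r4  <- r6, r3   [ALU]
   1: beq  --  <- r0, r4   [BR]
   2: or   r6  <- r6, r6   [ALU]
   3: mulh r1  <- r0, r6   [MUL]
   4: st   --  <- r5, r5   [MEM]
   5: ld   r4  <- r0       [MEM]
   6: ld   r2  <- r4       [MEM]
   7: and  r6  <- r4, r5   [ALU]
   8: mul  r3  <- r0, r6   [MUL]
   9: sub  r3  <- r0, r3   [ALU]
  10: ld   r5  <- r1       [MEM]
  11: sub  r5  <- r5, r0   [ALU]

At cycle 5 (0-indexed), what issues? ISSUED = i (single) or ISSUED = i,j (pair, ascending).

c0: i0 sll  RAW r4
c1: i1,i2 beq+or  dual
c2: i3,i4 mulh+st  dual
c3: i5 ld  no-port MEM/MEM
c4: i6,i7 ld+and  dual
c5: i8 mul  RAW+WAW r3
c6: i9,i10 sub+ld  dual
c7: i11 sub  tail

ISSUED = 8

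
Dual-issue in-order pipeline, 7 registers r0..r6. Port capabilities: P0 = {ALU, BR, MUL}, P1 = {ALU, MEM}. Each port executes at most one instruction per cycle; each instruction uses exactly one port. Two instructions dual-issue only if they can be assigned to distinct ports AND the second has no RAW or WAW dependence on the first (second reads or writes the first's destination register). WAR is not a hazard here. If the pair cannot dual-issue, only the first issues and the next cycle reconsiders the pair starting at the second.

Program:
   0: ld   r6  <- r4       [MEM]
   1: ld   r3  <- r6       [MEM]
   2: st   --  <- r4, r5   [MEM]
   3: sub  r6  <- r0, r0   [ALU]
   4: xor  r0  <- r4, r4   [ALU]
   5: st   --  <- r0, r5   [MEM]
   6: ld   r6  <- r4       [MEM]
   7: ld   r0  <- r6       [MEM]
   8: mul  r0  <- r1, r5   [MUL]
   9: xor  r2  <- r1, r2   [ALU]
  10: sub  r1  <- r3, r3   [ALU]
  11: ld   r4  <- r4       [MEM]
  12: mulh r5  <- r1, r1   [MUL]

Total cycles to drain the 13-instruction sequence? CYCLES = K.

CYCLES = 10

c0: i0 ld  no-port MEM/MEM
c1: i1 ld  no-port MEM/MEM
c2: i2/i3 st sub  2-wide
c3: i4 xor  RAW r0
c4: i5 st  no-port MEM/MEM
c5: i6 ld  no-port MEM/MEM
c6: i7 ld  WAW r0
c7: i8/i9 mul xor  2-wide
c8: i10/i11 sub ld  2-wide
c9: i12 mulh  tail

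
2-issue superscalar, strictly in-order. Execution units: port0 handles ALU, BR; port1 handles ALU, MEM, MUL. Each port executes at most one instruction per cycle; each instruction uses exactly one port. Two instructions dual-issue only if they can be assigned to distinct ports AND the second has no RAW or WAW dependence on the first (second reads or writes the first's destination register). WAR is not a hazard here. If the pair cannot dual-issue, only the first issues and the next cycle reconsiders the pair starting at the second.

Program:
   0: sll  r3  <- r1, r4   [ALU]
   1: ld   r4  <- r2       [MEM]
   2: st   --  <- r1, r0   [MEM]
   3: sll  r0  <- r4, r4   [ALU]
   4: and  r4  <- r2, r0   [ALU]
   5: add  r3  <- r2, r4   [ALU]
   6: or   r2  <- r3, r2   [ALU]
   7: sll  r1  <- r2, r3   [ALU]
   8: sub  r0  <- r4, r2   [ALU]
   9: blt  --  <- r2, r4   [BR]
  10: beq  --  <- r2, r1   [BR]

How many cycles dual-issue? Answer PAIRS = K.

PAIRS = 3

#0 head=0: sll.ALU;ld.MEM i0,i1 2-wide
#1 head=2: st.MEM;sll.ALU i2,i3 2-wide
#2 head=4: and.ALU i4 RAW r4
#3 head=5: add.ALU i5 RAW r3
#4 head=6: or.ALU i6 RAW r2
#5 head=7: sll.ALU;sub.ALU i7,i8 2-wide
#6 head=9: blt.BR i9 no-port BR/BR
#7 head=10: beq.BR i10 tail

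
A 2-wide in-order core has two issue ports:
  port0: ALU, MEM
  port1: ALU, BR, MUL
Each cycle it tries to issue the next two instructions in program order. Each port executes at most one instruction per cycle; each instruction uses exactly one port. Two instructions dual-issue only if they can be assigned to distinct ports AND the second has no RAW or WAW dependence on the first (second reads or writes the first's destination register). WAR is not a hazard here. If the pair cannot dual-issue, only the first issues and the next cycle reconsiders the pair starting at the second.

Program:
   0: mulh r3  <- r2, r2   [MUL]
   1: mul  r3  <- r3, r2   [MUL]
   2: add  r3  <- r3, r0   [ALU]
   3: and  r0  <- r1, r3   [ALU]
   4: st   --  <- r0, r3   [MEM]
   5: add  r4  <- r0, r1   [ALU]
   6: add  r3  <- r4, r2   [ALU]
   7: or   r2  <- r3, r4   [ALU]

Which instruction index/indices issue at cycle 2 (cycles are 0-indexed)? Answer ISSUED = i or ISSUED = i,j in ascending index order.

c0: i0 mulh.MUL  no-port MUL/MUL
c1: i1 mul.MUL  RAW+WAW r3
c2: i2 add.ALU  RAW r3
c3: i3 and.ALU  RAW r0
c4: i4&i5 st.MEM add.ALU  pair
c5: i6 add.ALU  RAW r3
c6: i7 or.ALU  tail

ISSUED = 2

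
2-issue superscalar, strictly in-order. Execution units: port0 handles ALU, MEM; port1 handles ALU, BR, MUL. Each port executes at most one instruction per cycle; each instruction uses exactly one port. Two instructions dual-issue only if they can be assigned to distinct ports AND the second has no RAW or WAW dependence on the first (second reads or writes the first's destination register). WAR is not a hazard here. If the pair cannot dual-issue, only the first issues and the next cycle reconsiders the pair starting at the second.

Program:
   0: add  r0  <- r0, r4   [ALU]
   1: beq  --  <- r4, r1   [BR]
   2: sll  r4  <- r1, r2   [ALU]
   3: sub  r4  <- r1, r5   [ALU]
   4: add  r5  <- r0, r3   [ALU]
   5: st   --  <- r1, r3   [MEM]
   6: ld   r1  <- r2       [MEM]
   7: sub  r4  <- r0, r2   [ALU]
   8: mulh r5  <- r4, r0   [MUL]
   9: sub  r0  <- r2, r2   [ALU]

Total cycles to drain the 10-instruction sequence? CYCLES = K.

CYCLES = 6

t=0 i0+i1:add;beq ; pair
t=1 i2:sll ; WAW r4
t=2 i3+i4:sub;add ; pair
t=3 i5:st ; no-port MEM/MEM
t=4 i6+i7:ld;sub ; pair
t=5 i8+i9:mulh;sub ; pair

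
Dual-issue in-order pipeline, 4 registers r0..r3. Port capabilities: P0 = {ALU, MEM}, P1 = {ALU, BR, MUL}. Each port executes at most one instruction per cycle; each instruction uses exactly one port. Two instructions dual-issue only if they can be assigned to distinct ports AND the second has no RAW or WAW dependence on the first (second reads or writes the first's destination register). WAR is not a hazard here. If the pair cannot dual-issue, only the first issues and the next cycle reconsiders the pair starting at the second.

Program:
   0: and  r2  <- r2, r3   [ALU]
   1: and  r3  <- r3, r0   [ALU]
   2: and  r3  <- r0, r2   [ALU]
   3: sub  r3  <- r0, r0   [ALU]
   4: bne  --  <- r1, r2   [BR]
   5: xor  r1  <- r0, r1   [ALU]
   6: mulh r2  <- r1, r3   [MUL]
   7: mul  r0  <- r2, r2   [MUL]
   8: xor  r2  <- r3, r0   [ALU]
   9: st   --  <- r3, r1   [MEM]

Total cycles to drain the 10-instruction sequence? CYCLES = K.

CYCLES = 7

t=0 i0+i1:and and ; pair
t=1 i2:and ; WAW r3
t=2 i3+i4:sub bne ; pair
t=3 i5:xor ; RAW r1
t=4 i6:mulh ; no-port MUL/MUL
t=5 i7:mul ; RAW r0
t=6 i8+i9:xor st ; pair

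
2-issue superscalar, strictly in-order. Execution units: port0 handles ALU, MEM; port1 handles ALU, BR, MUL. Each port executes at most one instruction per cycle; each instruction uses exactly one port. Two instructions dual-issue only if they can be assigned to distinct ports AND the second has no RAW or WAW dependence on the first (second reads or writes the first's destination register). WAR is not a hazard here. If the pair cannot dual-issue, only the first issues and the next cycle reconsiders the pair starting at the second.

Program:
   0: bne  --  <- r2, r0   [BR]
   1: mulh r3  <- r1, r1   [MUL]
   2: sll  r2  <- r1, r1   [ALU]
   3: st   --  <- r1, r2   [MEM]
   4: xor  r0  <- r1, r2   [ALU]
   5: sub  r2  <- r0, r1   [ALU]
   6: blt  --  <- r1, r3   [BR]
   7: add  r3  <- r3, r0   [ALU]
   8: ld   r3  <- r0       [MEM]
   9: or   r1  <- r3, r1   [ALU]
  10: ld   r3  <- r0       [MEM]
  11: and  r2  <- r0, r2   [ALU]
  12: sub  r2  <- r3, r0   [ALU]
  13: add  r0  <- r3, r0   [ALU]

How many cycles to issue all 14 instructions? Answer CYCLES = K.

CYCLES = 9

  cy0 -> i0 (bne.BR) no-port BR/MUL
  cy1 -> i1&i2 (mulh.MUL sll.ALU) pair
  cy2 -> i3&i4 (st.MEM xor.ALU) pair
  cy3 -> i5&i6 (sub.ALU blt.BR) pair
  cy4 -> i7 (add.ALU) WAW r3
  cy5 -> i8 (ld.MEM) RAW r3
  cy6 -> i9&i10 (or.ALU ld.MEM) pair
  cy7 -> i11 (and.ALU) WAW r2
  cy8 -> i12&i13 (sub.ALU add.ALU) pair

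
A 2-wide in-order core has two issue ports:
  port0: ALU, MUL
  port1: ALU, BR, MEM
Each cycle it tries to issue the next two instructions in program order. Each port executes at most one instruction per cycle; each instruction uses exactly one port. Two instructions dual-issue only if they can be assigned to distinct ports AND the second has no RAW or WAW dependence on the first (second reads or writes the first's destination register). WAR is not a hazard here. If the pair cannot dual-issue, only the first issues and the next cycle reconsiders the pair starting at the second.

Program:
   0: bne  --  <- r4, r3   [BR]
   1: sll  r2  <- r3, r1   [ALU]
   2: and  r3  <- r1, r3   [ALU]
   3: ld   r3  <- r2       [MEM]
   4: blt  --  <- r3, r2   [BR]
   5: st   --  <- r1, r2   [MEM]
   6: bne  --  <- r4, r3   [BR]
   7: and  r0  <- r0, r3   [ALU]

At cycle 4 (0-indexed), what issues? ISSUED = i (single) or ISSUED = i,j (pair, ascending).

ISSUED = 5

0. bne;sll @i0+i1  | pair
1. and @i2  | WAW r3
2. ld @i3  | no-port MEM/BR
3. blt @i4  | no-port BR/MEM
4. st @i5  | no-port MEM/BR
5. bne;and @i6+i7  | pair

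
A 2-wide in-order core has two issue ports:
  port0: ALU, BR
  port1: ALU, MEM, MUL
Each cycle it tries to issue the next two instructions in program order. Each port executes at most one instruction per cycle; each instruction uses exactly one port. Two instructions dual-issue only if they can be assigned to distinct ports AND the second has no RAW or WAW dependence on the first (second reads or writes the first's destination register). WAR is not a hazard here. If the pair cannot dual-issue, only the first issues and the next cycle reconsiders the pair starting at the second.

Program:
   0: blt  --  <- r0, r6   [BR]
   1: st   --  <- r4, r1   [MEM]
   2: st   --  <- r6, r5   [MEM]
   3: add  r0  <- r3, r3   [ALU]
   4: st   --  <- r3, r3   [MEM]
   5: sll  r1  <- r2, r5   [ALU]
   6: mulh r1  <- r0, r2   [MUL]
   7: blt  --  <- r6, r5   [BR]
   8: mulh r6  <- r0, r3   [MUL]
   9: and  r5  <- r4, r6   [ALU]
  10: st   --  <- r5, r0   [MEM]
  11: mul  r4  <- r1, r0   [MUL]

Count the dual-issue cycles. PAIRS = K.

  cy0 -> i0/i1 (blt.BR/st.MEM) pair
  cy1 -> i2/i3 (st.MEM/add.ALU) pair
  cy2 -> i4/i5 (st.MEM/sll.ALU) pair
  cy3 -> i6/i7 (mulh.MUL/blt.BR) pair
  cy4 -> i8 (mulh.MUL) RAW r6
  cy5 -> i9 (and.ALU) RAW r5
  cy6 -> i10 (st.MEM) no-port MEM/MUL
  cy7 -> i11 (mul.MUL) tail

PAIRS = 4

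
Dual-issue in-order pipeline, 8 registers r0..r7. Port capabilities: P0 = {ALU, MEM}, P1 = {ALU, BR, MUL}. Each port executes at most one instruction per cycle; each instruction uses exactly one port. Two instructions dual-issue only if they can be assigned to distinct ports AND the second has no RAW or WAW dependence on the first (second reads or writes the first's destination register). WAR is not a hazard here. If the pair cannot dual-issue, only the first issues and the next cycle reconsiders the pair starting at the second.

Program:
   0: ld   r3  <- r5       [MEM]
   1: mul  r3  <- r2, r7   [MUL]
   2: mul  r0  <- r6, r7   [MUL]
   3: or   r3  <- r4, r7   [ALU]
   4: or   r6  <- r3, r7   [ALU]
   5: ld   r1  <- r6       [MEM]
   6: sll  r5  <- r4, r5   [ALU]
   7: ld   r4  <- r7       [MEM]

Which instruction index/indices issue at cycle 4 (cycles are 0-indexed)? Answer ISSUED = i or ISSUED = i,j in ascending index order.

[0] i0  ld  -- WAW r3
[1] i1  mul  -- no-port MUL/MUL
[2] i2,i3  mul+or  -- pair
[3] i4  or  -- RAW r6
[4] i5,i6  ld+sll  -- pair
[5] i7  ld  -- tail

ISSUED = 5,6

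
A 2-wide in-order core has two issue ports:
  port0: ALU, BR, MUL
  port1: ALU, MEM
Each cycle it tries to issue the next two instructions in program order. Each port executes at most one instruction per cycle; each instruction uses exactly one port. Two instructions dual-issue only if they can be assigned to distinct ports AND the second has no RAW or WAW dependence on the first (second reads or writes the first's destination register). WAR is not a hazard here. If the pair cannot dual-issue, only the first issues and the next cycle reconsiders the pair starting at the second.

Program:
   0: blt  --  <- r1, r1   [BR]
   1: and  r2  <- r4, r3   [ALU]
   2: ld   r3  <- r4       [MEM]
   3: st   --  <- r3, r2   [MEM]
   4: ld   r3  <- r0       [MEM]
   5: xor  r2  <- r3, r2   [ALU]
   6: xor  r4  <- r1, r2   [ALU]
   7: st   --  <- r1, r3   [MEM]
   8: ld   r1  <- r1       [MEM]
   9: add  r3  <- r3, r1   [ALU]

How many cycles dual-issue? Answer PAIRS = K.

PAIRS = 2

[0] i0/i1  blt/and  -- dual
[1] i2  ld  -- no-port MEM/MEM
[2] i3  st  -- no-port MEM/MEM
[3] i4  ld  -- RAW r3
[4] i5  xor  -- RAW r2
[5] i6/i7  xor/st  -- dual
[6] i8  ld  -- RAW r1
[7] i9  add  -- tail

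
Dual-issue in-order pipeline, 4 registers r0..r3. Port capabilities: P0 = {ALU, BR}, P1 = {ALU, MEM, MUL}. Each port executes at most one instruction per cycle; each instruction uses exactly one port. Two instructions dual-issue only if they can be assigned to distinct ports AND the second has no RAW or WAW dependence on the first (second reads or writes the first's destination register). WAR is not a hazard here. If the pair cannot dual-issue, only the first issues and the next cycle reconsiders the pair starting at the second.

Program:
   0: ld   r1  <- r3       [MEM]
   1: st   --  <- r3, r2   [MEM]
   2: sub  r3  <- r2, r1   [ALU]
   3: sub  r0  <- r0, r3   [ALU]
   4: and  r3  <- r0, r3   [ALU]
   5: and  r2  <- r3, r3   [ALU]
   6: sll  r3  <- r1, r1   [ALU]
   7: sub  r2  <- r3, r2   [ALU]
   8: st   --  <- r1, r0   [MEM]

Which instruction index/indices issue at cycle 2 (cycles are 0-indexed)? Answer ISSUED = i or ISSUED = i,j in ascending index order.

t=0 i0:ld.MEM ; no-port MEM/MEM
t=1 i1,i2:st.MEM/sub.ALU ; dual
t=2 i3:sub.ALU ; RAW r0
t=3 i4:and.ALU ; RAW r3
t=4 i5,i6:and.ALU/sll.ALU ; dual
t=5 i7,i8:sub.ALU/st.MEM ; dual

ISSUED = 3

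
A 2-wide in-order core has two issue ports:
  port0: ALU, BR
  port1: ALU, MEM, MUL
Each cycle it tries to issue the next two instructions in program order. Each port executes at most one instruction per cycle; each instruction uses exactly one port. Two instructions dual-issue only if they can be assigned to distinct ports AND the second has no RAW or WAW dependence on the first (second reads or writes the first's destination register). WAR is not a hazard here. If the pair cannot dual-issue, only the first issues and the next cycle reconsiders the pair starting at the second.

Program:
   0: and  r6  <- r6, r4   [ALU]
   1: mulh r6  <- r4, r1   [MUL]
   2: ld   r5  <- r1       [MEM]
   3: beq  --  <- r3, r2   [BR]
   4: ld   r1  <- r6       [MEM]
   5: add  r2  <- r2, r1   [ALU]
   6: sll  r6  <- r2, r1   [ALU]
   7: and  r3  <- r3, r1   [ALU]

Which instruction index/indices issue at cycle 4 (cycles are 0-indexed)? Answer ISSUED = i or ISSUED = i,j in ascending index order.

c0: i0 and.ALU  WAW r6
c1: i1 mulh.MUL  no-port MUL/MEM
c2: i2,i3 ld.MEM/beq.BR  2-wide
c3: i4 ld.MEM  RAW r1
c4: i5 add.ALU  RAW r2
c5: i6,i7 sll.ALU/and.ALU  2-wide

ISSUED = 5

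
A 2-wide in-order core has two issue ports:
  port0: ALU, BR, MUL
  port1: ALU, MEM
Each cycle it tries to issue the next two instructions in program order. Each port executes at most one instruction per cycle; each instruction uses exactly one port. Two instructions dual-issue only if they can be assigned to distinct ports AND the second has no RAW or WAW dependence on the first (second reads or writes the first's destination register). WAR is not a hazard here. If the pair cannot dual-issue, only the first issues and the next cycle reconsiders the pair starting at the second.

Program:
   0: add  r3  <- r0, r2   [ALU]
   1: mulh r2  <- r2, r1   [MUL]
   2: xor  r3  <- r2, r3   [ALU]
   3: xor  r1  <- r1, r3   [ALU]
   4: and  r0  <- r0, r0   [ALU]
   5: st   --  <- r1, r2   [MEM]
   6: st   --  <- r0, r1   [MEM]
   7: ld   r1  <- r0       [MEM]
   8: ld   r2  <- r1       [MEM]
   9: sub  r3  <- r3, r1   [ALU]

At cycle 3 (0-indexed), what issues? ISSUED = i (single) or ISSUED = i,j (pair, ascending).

ISSUED = 5

0. add.ALU/mulh.MUL @i0+i1  | 2-wide
1. xor.ALU @i2  | RAW r3
2. xor.ALU/and.ALU @i3+i4  | 2-wide
3. st.MEM @i5  | no-port MEM/MEM
4. st.MEM @i6  | no-port MEM/MEM
5. ld.MEM @i7  | no-port MEM/MEM
6. ld.MEM/sub.ALU @i8+i9  | 2-wide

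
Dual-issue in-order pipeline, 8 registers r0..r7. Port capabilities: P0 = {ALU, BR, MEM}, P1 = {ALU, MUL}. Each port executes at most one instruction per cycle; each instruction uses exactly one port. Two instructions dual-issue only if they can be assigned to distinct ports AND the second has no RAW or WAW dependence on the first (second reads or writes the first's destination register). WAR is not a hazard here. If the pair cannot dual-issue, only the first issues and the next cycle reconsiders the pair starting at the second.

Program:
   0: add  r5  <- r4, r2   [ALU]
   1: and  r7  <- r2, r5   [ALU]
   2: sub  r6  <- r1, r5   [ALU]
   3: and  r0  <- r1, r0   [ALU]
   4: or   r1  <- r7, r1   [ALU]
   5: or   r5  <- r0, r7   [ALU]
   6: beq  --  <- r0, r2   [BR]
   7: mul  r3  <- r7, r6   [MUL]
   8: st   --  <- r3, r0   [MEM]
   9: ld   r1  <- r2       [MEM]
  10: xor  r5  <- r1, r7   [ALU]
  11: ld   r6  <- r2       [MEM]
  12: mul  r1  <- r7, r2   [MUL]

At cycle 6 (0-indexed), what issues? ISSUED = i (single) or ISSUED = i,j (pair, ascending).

0. add.ALU @i0  | RAW r5
1. and.ALU sub.ALU @i1&i2  | dual
2. and.ALU or.ALU @i3&i4  | dual
3. or.ALU beq.BR @i5&i6  | dual
4. mul.MUL @i7  | RAW r3
5. st.MEM @i8  | no-port MEM/MEM
6. ld.MEM @i9  | RAW r1
7. xor.ALU ld.MEM @i10&i11  | dual
8. mul.MUL @i12  | tail

ISSUED = 9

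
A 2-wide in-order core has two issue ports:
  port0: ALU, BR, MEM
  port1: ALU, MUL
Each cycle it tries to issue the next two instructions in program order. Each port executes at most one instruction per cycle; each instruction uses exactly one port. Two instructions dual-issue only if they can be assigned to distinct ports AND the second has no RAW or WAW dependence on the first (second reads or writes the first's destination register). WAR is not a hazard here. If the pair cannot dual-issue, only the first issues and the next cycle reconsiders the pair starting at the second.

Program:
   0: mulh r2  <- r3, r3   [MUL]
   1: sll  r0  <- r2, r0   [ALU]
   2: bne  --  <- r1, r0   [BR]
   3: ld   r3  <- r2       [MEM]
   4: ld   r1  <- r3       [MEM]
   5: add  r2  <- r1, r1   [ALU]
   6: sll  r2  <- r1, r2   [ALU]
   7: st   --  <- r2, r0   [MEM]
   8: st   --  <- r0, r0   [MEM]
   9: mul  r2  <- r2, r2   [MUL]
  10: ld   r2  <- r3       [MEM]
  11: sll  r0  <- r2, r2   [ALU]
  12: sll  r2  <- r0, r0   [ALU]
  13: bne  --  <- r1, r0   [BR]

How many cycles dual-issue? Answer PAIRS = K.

  cy0 -> i0 (mulh) RAW r2
  cy1 -> i1 (sll) RAW r0
  cy2 -> i2 (bne) no-port BR/MEM
  cy3 -> i3 (ld) no-port MEM/MEM
  cy4 -> i4 (ld) RAW r1
  cy5 -> i5 (add) RAW+WAW r2
  cy6 -> i6 (sll) RAW r2
  cy7 -> i7 (st) no-port MEM/MEM
  cy8 -> i8/i9 (st;mul) dual
  cy9 -> i10 (ld) RAW r2
  cy10 -> i11 (sll) RAW r0
  cy11 -> i12/i13 (sll;bne) dual

PAIRS = 2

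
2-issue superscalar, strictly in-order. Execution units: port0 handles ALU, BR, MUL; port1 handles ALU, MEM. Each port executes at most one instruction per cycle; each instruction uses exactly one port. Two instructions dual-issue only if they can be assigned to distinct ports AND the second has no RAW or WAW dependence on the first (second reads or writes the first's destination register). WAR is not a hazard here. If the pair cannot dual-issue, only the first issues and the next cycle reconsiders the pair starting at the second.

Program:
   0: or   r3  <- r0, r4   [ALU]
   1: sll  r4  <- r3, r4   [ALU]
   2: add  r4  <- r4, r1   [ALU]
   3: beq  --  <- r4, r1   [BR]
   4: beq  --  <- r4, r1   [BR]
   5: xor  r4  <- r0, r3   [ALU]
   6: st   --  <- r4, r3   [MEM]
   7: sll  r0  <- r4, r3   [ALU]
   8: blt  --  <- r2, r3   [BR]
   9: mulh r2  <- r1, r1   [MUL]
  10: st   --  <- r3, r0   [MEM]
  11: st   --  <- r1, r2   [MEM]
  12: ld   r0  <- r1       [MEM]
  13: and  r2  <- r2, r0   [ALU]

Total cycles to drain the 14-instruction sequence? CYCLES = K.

#0 head=0: or i0 RAW r3
#1 head=1: sll i1 RAW+WAW r4
#2 head=2: add i2 RAW r4
#3 head=3: beq i3 no-port BR/BR
#4 head=4: beq/xor i4+i5 2-wide
#5 head=6: st/sll i6+i7 2-wide
#6 head=8: blt i8 no-port BR/MUL
#7 head=9: mulh/st i9+i10 2-wide
#8 head=11: st i11 no-port MEM/MEM
#9 head=12: ld i12 RAW r0
#10 head=13: and i13 tail

CYCLES = 11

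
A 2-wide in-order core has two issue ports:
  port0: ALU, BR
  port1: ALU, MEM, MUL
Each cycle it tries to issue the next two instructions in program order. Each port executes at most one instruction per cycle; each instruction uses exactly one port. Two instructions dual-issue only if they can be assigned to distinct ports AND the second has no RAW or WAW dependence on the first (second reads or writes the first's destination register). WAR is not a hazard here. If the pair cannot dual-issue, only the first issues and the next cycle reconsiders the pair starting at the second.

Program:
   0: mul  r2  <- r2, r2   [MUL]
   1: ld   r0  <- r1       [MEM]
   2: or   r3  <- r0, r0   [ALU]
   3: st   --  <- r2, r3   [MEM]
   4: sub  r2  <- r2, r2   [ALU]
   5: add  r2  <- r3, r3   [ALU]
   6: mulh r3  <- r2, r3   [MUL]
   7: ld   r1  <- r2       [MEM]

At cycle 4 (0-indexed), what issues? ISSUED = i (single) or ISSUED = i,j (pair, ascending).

[0] i0  mul.MUL  -- no-port MUL/MEM
[1] i1  ld.MEM  -- RAW r0
[2] i2  or.ALU  -- RAW r3
[3] i3+i4  st.MEM+sub.ALU  -- pair
[4] i5  add.ALU  -- RAW r2
[5] i6  mulh.MUL  -- no-port MUL/MEM
[6] i7  ld.MEM  -- tail

ISSUED = 5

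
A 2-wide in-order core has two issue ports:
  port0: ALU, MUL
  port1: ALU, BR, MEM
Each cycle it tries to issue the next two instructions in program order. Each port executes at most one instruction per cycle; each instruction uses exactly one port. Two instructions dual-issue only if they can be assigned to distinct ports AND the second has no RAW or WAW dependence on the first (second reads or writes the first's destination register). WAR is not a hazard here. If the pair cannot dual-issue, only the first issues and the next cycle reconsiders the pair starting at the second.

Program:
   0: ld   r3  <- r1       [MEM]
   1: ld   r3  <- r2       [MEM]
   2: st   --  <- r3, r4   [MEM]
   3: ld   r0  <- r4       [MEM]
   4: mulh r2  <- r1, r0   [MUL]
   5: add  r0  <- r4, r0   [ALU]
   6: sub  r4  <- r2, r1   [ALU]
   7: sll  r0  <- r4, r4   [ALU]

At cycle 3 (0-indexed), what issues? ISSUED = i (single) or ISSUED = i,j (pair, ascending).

ISSUED = 3

t=0 i0:ld ; no-port MEM/MEM
t=1 i1:ld ; no-port MEM/MEM
t=2 i2:st ; no-port MEM/MEM
t=3 i3:ld ; RAW r0
t=4 i4+i5:mulh;add ; dual
t=5 i6:sub ; RAW r4
t=6 i7:sll ; tail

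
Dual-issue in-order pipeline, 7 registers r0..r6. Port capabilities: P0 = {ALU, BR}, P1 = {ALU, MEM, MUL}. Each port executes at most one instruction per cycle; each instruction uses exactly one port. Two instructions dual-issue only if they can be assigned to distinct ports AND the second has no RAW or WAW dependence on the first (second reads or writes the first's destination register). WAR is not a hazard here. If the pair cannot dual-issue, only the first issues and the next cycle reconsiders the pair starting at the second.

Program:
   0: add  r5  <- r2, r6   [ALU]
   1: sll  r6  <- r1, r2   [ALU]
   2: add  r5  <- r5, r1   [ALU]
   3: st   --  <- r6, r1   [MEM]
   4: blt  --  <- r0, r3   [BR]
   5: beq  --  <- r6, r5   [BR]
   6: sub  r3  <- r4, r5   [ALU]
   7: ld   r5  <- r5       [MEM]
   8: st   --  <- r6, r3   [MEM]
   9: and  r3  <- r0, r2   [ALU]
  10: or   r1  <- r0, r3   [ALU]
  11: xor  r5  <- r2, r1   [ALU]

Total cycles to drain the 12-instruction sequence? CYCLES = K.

CYCLES = 8

t=0 i0+i1:add+sll ; pair
t=1 i2+i3:add+st ; pair
t=2 i4:blt ; no-port BR/BR
t=3 i5+i6:beq+sub ; pair
t=4 i7:ld ; no-port MEM/MEM
t=5 i8+i9:st+and ; pair
t=6 i10:or ; RAW r1
t=7 i11:xor ; tail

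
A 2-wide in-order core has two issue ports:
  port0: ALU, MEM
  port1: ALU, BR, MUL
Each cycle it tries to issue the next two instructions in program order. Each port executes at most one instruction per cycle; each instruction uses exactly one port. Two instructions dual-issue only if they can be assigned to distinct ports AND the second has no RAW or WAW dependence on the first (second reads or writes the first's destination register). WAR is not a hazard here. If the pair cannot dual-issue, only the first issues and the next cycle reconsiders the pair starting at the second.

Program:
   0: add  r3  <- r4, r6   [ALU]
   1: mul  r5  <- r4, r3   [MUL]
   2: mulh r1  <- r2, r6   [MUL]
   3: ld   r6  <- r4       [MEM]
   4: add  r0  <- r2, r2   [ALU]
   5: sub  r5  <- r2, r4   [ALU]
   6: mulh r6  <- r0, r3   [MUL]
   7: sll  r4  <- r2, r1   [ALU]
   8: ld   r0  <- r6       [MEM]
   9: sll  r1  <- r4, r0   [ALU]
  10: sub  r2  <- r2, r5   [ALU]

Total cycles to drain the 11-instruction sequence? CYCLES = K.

CYCLES = 7

#0 head=0: add i0 RAW r3
#1 head=1: mul i1 no-port MUL/MUL
#2 head=2: mulh/ld i2,i3 pair
#3 head=4: add/sub i4,i5 pair
#4 head=6: mulh/sll i6,i7 pair
#5 head=8: ld i8 RAW r0
#6 head=9: sll/sub i9,i10 pair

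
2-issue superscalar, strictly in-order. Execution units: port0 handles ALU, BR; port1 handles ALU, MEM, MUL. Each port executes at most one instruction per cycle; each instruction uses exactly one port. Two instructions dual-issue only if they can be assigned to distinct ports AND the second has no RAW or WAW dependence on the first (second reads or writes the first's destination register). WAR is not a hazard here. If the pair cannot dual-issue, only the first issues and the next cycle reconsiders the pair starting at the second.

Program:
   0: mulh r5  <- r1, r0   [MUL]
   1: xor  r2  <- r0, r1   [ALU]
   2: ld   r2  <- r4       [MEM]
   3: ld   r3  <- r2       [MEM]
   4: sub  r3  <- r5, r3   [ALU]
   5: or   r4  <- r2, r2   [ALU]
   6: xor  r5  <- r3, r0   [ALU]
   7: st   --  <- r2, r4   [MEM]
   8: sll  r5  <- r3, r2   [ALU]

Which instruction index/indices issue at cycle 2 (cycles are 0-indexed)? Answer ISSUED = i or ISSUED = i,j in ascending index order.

  cy0 -> i0/i1 (mulh.MUL+xor.ALU) pair
  cy1 -> i2 (ld.MEM) no-port MEM/MEM
  cy2 -> i3 (ld.MEM) RAW+WAW r3
  cy3 -> i4/i5 (sub.ALU+or.ALU) pair
  cy4 -> i6/i7 (xor.ALU+st.MEM) pair
  cy5 -> i8 (sll.ALU) tail

ISSUED = 3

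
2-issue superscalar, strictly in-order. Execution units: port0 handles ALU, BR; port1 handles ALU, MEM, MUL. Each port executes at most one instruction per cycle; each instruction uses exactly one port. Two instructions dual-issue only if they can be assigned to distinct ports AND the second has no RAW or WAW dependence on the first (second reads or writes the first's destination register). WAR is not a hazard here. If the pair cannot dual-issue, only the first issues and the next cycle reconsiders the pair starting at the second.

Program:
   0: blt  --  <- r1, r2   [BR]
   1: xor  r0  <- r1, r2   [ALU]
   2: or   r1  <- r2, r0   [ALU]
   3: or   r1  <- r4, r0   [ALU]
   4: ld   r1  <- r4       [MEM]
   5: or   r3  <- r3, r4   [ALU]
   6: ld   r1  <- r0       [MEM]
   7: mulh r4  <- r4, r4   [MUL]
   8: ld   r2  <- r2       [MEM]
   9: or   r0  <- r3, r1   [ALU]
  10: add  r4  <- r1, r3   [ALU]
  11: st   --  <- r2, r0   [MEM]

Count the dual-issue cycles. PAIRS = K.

PAIRS = 4

t=0 i0/i1:blt.BR+xor.ALU ; 2-wide
t=1 i2:or.ALU ; WAW r1
t=2 i3:or.ALU ; WAW r1
t=3 i4/i5:ld.MEM+or.ALU ; 2-wide
t=4 i6:ld.MEM ; no-port MEM/MUL
t=5 i7:mulh.MUL ; no-port MUL/MEM
t=6 i8/i9:ld.MEM+or.ALU ; 2-wide
t=7 i10/i11:add.ALU+st.MEM ; 2-wide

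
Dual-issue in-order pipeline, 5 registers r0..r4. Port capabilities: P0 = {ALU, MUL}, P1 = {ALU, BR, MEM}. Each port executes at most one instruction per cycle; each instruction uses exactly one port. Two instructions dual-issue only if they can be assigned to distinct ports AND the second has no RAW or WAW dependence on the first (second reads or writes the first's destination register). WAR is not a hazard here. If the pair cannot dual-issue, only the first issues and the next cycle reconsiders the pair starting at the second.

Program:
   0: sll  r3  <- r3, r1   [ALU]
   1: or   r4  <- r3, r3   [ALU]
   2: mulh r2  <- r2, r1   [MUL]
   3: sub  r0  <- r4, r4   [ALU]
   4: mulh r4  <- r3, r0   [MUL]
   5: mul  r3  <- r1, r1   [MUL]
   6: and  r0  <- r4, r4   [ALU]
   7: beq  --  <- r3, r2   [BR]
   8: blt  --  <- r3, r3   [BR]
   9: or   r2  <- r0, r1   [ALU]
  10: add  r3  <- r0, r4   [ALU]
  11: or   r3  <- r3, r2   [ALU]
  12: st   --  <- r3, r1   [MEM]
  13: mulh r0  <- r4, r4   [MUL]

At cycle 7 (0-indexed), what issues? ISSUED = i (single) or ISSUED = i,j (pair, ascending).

t=0 i0:sll ; RAW r3
t=1 i1&i2:or;mulh ; 2-wide
t=2 i3:sub ; RAW r0
t=3 i4:mulh ; no-port MUL/MUL
t=4 i5&i6:mul;and ; 2-wide
t=5 i7:beq ; no-port BR/BR
t=6 i8&i9:blt;or ; 2-wide
t=7 i10:add ; RAW+WAW r3
t=8 i11:or ; RAW r3
t=9 i12&i13:st;mulh ; 2-wide

ISSUED = 10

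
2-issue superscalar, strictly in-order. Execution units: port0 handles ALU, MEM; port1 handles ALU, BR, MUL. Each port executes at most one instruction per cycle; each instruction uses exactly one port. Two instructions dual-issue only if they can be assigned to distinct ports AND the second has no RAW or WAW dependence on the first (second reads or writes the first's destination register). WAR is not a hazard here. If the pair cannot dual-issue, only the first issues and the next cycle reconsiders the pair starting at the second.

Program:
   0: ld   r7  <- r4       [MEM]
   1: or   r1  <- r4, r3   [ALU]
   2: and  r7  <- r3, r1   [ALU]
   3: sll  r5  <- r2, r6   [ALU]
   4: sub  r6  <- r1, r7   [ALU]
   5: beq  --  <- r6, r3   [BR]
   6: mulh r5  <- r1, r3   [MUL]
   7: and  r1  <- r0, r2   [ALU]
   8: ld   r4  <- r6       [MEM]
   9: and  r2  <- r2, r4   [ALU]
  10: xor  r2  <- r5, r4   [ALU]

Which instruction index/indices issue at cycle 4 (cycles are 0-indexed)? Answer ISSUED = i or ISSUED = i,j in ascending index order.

ISSUED = 6,7

  cy0 -> i0,i1 (ld.MEM or.ALU) 2-wide
  cy1 -> i2,i3 (and.ALU sll.ALU) 2-wide
  cy2 -> i4 (sub.ALU) RAW r6
  cy3 -> i5 (beq.BR) no-port BR/MUL
  cy4 -> i6,i7 (mulh.MUL and.ALU) 2-wide
  cy5 -> i8 (ld.MEM) RAW r4
  cy6 -> i9 (and.ALU) WAW r2
  cy7 -> i10 (xor.ALU) tail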